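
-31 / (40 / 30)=-93 / 4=-23.25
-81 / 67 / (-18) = 9 / 134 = 0.07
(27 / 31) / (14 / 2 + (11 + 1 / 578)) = 15606 / 322555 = 0.05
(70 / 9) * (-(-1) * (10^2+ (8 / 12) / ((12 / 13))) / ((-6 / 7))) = -444185 / 486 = -913.96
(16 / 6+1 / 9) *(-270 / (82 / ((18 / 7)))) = -6750 / 287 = -23.52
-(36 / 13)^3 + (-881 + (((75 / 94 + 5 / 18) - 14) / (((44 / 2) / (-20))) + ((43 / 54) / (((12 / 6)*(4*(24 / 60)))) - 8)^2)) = -64009742126965 / 77082430464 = -830.41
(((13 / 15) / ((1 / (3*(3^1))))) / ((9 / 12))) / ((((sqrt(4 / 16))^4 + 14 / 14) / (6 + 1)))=5824 / 85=68.52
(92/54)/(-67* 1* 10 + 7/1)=-46/17901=-0.00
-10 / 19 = -0.53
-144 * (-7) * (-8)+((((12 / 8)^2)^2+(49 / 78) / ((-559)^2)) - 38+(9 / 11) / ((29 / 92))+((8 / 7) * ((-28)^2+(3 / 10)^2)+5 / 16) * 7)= -707318967547813 / 388757612100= -1819.43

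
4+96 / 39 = 84 / 13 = 6.46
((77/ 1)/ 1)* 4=308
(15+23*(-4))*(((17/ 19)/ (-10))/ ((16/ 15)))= 3927/ 608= 6.46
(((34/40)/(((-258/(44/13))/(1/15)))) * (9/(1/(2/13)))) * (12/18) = -374/545025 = -0.00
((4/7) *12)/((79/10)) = 480/553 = 0.87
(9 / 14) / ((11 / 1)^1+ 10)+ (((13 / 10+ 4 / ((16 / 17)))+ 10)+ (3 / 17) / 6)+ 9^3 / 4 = 824087 / 4165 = 197.86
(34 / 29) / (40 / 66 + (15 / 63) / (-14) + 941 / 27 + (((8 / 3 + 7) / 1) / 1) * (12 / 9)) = 989604 / 40793923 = 0.02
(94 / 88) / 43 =47 / 1892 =0.02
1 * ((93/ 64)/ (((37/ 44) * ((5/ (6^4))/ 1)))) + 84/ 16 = 335337/ 740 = 453.16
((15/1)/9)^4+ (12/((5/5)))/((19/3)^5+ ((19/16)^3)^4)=436002573190856455146451/56497317254572546733427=7.72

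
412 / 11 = 37.45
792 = 792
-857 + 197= -660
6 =6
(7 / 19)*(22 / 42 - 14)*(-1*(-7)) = -1981 / 57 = -34.75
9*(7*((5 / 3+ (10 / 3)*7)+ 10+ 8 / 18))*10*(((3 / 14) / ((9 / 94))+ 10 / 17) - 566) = -641359070 / 51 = -12575668.04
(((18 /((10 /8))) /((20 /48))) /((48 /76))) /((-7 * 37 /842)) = -1151856 /6475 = -177.89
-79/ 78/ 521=-79/ 40638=-0.00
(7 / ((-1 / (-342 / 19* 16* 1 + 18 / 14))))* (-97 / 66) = -64893 / 22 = -2949.68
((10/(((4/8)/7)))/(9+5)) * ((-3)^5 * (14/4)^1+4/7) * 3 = -178485/7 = -25497.86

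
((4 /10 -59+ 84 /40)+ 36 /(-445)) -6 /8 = -102049 /1780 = -57.33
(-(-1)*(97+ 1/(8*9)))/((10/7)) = 9779/144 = 67.91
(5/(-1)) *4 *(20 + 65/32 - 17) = -100.62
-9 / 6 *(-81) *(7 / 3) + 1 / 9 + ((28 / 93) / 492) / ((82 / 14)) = 266026753 / 937998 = 283.61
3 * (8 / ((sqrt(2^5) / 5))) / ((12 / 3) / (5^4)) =9375 * sqrt(2) / 4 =3314.56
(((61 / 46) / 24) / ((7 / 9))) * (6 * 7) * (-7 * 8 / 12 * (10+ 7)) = -21777 / 92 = -236.71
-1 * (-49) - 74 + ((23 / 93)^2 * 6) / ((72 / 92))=-636508 / 25947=-24.53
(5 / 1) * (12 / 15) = 4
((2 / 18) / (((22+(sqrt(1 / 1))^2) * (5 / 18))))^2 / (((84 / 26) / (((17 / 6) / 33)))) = 221 / 27494775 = 0.00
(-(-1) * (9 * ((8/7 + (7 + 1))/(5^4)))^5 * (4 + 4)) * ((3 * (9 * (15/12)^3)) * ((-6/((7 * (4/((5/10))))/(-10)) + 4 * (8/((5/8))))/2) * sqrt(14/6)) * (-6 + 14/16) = -334396118286729216 * sqrt(21)/448795318603515625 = -3.41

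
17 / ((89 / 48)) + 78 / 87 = 25978 / 2581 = 10.07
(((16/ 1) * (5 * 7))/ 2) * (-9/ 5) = -504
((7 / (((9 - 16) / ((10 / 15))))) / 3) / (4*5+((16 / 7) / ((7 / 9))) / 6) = -49 / 4518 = -0.01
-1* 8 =-8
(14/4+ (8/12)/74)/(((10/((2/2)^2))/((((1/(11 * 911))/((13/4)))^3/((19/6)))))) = 1312/409010984531437145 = 0.00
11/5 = 2.20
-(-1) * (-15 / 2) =-15 / 2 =-7.50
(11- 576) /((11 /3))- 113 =-2938 /11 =-267.09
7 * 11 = 77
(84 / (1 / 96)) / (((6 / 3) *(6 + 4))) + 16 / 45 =3632 / 9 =403.56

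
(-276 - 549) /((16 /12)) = -2475 /4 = -618.75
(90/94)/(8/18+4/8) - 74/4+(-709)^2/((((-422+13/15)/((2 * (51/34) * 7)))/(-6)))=1518030693889/10094566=150380.98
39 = 39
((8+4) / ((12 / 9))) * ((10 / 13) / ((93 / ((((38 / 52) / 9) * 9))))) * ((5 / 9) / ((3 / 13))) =475 / 3627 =0.13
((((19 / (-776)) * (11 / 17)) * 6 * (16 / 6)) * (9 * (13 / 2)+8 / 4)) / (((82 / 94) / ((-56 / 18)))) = 33280324 / 608481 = 54.69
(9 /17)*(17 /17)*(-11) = -99 /17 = -5.82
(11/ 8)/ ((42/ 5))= 55/ 336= 0.16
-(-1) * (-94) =-94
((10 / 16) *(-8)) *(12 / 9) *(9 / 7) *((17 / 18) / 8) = -1.01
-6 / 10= -3 / 5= -0.60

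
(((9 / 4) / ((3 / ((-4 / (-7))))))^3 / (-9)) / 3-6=-2059 / 343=-6.00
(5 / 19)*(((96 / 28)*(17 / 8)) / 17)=15 / 133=0.11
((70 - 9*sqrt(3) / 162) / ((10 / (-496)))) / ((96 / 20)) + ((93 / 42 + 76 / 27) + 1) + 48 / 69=-6230195 / 8694 + 31*sqrt(3) / 54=-715.61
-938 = -938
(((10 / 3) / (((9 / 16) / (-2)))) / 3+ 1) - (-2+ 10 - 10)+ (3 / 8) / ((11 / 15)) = -3131 / 7128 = -0.44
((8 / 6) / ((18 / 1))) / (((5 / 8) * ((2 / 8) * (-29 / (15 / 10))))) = -32 / 1305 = -0.02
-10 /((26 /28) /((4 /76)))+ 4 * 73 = 71984 /247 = 291.43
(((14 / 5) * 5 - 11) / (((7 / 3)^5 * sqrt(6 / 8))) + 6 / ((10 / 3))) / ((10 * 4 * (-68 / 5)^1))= -9 / 2720 - 243 * sqrt(3) / 4571504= -0.00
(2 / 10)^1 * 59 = 59 / 5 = 11.80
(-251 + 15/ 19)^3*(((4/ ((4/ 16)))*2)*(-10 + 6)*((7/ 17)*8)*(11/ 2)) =4235827039195136/ 116603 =36326913022.78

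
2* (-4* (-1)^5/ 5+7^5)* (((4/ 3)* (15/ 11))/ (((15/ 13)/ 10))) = 5826704/ 11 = 529700.36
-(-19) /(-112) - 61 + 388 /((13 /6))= 171673 /1456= 117.91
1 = 1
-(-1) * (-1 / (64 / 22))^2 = 121 / 1024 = 0.12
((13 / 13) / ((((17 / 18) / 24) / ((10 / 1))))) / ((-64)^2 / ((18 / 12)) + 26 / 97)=628560 / 6754967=0.09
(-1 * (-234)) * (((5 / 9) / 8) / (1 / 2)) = 65 / 2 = 32.50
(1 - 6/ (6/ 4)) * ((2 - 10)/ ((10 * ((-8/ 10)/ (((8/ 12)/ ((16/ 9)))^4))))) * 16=-243/ 256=-0.95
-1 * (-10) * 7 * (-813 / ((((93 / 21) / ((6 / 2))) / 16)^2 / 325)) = -2088096192000 / 961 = -2172836828.30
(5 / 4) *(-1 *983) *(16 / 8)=-4915 / 2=-2457.50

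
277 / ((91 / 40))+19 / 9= 101449 / 819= 123.87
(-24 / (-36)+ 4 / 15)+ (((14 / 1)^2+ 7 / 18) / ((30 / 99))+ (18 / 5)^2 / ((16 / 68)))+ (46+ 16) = 229829 / 300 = 766.10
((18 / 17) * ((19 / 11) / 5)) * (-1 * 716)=-244872 / 935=-261.90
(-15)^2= 225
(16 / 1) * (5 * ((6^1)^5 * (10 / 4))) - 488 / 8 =1555139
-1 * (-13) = 13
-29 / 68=-0.43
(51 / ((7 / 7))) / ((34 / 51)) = 76.50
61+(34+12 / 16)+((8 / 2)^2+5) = 467 / 4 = 116.75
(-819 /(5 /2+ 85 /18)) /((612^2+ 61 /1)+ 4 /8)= -378 /1248685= -0.00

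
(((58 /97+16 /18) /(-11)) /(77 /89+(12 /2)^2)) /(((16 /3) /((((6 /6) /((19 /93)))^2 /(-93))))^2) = -45415899 /5308873023616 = -0.00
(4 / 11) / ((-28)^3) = -1 / 60368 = -0.00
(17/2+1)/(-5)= -19/10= -1.90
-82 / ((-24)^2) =-41 / 288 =-0.14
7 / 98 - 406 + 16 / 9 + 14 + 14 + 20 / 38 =-899245 / 2394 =-375.62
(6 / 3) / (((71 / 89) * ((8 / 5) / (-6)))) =-1335 / 142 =-9.40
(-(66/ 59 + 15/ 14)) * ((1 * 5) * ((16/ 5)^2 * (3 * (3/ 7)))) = -2083968/ 14455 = -144.17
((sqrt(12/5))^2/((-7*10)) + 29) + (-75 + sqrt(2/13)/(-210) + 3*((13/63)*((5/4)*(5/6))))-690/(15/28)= -2400101/1800-sqrt(26)/2730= -1333.39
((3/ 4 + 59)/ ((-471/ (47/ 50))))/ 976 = -0.00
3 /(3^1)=1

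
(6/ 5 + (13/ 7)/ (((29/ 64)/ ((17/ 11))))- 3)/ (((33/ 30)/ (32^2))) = 103675904/ 24563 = 4220.82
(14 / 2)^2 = 49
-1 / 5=-0.20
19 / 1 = 19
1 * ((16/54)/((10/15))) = 4/9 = 0.44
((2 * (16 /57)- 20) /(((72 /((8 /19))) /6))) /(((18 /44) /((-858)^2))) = -1227367.99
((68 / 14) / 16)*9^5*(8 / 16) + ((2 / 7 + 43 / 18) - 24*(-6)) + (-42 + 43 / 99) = 100544915 / 11088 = 9067.90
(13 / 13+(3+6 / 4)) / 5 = 1.10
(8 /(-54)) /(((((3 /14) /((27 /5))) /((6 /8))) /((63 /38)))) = -441 /95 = -4.64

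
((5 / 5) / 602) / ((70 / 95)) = 19 / 8428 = 0.00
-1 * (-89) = 89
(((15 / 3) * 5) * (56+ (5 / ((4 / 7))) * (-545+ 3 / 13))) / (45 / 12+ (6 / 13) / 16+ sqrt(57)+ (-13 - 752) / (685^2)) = 14124327925576620500 / 1356836234566957 - 11218046824378940000 * sqrt(57) / 4070508703700871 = -10397.08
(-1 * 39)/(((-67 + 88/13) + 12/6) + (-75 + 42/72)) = 6084/20693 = 0.29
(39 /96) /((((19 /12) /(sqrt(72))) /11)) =1287*sqrt(2) /76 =23.95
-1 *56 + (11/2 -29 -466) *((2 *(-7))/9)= 705.44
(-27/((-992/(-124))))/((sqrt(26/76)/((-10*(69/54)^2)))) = 94.21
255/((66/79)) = 6715/22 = 305.23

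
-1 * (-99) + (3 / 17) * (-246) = 945 / 17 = 55.59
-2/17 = -0.12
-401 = -401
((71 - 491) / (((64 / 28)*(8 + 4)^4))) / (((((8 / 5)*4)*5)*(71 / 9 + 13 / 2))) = -35 / 1818624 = -0.00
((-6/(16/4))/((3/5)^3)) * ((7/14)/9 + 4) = -9125/324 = -28.16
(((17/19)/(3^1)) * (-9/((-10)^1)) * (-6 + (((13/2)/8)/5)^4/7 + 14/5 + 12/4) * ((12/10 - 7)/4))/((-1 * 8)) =-84769534281/8716288000000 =-0.01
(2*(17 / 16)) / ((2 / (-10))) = -85 / 8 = -10.62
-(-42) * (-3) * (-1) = 126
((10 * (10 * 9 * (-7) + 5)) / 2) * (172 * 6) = -3225000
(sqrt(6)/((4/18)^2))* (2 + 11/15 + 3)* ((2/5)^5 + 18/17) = 32968917* sqrt(6)/265625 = 304.03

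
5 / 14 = 0.36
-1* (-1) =1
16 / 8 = 2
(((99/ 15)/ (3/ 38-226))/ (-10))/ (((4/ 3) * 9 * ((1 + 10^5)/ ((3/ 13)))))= 57/ 101460105500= 0.00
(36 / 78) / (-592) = -3 / 3848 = -0.00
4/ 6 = 2/ 3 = 0.67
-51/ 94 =-0.54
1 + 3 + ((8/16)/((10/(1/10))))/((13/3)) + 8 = 31203/2600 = 12.00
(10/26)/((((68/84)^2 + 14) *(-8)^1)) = -2205/672152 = -0.00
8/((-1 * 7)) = -8/7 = -1.14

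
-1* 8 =-8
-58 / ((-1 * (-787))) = -58 / 787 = -0.07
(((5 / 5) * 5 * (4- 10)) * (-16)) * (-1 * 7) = -3360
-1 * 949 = -949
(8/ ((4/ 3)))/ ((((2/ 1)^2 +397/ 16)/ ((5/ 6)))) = 0.17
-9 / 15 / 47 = -3 / 235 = -0.01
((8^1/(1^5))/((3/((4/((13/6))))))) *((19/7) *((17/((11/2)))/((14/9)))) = 186048/7007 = 26.55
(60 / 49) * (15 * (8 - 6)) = 1800 / 49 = 36.73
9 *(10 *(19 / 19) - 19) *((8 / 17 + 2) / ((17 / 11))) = -37422 / 289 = -129.49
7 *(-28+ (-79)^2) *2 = 86982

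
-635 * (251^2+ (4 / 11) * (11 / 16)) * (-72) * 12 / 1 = 34565005800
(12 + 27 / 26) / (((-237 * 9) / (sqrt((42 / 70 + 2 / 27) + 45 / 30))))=-113 * sqrt(17610) / 1663740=-0.01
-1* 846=-846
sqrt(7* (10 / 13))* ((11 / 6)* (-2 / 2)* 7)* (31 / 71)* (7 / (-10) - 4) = 112189* sqrt(910) / 55380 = 61.11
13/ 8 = 1.62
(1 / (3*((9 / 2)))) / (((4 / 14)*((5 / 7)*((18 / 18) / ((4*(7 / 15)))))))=1372 / 2025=0.68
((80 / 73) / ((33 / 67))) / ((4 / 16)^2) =85760 / 2409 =35.60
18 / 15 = 1.20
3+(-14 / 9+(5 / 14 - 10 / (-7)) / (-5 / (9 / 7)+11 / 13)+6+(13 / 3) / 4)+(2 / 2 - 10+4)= 131917 / 44856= 2.94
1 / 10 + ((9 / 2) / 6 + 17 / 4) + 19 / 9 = 649 / 90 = 7.21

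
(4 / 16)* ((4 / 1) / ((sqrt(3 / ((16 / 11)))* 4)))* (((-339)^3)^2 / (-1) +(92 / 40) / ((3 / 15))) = -3035485655303899* sqrt(33) / 66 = -264205113781224.06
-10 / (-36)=0.28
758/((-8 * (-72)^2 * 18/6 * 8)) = -0.00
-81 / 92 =-0.88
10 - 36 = -26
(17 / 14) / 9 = 17 / 126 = 0.13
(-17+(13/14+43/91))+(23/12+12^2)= 142307/1092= 130.32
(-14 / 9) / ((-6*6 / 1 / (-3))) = -7 / 54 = -0.13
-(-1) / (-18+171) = 1 / 153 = 0.01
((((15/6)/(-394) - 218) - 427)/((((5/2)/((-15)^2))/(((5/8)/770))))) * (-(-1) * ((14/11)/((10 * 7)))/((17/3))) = -13723155/90771296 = -0.15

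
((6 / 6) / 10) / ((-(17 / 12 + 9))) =-6 / 625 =-0.01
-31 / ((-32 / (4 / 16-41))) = -5053 / 128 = -39.48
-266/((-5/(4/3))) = 1064/15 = 70.93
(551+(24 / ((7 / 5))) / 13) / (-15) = -36.82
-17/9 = -1.89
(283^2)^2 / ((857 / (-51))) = -381711369.86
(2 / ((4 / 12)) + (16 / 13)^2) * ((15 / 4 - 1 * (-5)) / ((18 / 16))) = 58.45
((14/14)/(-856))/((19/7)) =-7/16264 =-0.00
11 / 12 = 0.92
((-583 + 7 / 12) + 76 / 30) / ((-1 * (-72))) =-34793 / 4320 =-8.05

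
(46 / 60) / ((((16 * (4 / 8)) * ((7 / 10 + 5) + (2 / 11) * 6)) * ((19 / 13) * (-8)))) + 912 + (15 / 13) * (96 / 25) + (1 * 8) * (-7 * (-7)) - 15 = 229103419303 / 177128640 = 1293.43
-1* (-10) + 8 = 18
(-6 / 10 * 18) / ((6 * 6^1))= -3 / 10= -0.30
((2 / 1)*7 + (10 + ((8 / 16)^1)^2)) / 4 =97 / 16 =6.06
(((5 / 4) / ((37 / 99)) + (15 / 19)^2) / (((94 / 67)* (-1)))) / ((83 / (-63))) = 894830895 / 416845256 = 2.15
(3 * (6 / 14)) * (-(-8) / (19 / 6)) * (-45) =-19440 / 133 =-146.17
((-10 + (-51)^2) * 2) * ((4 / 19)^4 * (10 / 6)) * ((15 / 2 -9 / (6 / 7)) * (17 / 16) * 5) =-35237600 / 130321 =-270.39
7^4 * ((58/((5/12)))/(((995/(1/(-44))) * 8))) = -208887/218900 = -0.95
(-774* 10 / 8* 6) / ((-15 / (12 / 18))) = 258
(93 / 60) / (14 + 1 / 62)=961 / 8690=0.11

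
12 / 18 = 2 / 3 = 0.67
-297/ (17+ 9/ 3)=-297/ 20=-14.85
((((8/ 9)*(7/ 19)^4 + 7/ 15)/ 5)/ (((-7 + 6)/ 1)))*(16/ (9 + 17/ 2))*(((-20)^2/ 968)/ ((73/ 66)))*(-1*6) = 103598848/ 523238815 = 0.20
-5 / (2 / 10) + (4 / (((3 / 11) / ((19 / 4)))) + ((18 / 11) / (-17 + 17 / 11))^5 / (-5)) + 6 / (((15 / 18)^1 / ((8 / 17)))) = 3198332470897 / 66555796875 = 48.05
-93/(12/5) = -155/4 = -38.75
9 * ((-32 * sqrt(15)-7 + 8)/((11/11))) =9-288 * sqrt(15) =-1106.42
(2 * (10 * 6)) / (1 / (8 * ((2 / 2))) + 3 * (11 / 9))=2880 / 91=31.65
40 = 40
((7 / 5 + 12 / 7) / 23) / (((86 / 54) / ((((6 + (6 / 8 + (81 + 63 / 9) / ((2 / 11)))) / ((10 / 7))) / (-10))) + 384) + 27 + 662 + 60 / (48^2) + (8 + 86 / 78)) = 28441152 / 227288172695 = 0.00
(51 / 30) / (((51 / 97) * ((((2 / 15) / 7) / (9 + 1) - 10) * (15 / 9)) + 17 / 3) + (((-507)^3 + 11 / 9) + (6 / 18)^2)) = -2037 / 156158630458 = -0.00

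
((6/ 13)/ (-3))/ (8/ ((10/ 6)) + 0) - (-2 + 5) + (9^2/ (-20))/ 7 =-9857/ 2730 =-3.61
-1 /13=-0.08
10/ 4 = 5/ 2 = 2.50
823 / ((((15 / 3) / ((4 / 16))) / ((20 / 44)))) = 823 / 44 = 18.70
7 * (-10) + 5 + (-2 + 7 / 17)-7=-1251 / 17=-73.59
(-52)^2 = 2704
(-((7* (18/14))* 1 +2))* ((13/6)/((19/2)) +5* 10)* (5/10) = -276.25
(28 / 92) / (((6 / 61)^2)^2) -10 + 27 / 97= 9373217095 / 2891376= 3241.78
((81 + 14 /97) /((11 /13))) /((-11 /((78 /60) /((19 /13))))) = -17292587 /2230030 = -7.75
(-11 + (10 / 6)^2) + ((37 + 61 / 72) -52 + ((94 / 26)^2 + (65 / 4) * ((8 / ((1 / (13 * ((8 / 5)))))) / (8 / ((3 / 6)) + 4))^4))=8223590885849 / 105625000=77856.48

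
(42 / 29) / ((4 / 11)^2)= 10.95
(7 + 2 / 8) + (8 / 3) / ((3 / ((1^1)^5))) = 293 / 36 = 8.14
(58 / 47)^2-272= -597484 / 2209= -270.48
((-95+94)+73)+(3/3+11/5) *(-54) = -504/5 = -100.80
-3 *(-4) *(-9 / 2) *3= -162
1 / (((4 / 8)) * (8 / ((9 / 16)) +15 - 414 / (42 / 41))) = -63 / 11810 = -0.01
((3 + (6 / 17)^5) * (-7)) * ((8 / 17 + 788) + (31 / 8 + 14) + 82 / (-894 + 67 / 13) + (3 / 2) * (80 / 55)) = -417448333279344171 / 24544045661960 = -17008.13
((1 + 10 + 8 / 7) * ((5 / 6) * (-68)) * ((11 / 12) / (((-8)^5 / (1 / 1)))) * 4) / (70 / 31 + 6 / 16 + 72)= 0.00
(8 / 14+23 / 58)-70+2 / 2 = -27621 / 406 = -68.03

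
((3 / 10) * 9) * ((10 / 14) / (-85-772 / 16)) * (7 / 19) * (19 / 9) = -6 / 533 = -0.01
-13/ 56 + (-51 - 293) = -19277/ 56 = -344.23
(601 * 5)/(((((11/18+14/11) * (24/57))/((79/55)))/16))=32475636/373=87066.05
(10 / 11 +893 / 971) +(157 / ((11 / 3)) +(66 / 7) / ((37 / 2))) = 124920258 / 2766379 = 45.16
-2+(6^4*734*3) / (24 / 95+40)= 70895.03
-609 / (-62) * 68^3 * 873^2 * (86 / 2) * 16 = 50203149179033088 / 31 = 1619456425130099.61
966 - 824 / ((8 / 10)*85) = 953.88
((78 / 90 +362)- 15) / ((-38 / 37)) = -96533 / 285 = -338.71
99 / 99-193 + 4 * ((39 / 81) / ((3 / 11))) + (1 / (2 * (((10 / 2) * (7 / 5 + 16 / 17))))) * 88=-2920432 / 16119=-181.18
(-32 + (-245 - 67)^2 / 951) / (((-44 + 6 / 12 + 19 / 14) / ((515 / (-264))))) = 2010148 / 617199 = 3.26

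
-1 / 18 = -0.06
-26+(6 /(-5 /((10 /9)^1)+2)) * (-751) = 8882 /5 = 1776.40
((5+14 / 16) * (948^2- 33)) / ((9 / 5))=70395895 / 24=2933162.29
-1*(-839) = 839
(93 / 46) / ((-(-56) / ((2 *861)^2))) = 9848979 / 92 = 107054.12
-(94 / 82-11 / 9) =28 / 369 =0.08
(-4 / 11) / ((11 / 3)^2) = -36 / 1331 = -0.03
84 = 84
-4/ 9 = -0.44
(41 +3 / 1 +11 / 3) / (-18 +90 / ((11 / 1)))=-1573 / 324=-4.85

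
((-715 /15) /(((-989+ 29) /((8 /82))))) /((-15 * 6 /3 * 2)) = -0.00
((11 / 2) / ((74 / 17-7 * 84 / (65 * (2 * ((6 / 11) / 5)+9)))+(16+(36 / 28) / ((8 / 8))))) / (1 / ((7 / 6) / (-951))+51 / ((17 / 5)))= -20131111 / 60498764622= -0.00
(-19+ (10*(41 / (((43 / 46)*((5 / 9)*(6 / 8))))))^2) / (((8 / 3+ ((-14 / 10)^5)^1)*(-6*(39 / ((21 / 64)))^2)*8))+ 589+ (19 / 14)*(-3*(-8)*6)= 2860758081815209551 / 3644132983242752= 785.03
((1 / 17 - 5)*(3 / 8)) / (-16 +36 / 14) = 441 / 3196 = 0.14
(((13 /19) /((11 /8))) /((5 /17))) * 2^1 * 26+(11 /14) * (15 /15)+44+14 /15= 5867921 /43890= 133.70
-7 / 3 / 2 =-7 / 6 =-1.17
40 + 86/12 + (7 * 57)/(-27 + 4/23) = 119549/3702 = 32.29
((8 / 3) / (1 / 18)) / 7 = 48 / 7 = 6.86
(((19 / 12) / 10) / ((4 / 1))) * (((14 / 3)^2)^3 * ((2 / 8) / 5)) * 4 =4470662 / 54675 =81.77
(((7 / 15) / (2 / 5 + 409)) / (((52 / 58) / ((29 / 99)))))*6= 5887 / 2634489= 0.00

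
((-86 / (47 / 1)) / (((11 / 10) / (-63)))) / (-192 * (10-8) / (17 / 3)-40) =-230265 / 236786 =-0.97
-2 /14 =-1 /7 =-0.14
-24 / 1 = -24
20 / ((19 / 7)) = 7.37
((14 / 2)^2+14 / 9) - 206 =-1399 / 9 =-155.44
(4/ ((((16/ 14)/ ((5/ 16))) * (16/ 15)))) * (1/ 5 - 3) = -735/ 256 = -2.87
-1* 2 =-2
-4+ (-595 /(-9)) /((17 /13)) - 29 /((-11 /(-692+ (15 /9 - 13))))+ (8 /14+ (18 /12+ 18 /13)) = -32508631 /18018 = -1804.23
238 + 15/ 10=239.50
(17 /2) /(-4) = -17 /8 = -2.12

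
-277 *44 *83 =-1011604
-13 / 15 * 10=-26 / 3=-8.67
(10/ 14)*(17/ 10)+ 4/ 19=379/ 266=1.42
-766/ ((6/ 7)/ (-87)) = 77749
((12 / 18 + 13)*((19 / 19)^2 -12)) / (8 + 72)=-451 / 240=-1.88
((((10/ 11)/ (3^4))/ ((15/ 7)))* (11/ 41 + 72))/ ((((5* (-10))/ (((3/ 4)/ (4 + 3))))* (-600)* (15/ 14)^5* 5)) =49799141/ 260069326171875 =0.00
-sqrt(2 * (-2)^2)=-2 * sqrt(2)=-2.83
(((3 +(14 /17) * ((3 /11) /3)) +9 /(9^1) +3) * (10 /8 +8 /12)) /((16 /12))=10.17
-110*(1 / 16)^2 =-55 / 128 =-0.43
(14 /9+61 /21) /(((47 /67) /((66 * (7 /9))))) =414194 /1269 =326.39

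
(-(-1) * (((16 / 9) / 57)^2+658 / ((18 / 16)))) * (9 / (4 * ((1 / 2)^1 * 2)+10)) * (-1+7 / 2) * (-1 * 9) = -192406100 / 22743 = -8460.01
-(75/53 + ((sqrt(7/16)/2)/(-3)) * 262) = -75/53 + 131 * sqrt(7)/12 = 27.47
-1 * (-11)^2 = -121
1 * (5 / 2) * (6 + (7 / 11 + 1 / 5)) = 17.09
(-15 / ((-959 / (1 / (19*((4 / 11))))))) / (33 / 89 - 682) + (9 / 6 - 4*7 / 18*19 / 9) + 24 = 144663676447 / 6511675212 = 22.22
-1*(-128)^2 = -16384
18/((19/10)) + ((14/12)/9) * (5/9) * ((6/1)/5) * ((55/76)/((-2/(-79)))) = 147055/12312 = 11.94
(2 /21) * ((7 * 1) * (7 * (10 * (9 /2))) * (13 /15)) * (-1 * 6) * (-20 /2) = 10920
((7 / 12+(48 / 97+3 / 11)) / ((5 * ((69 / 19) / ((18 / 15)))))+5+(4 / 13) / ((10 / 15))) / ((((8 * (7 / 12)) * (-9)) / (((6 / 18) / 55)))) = -265634009 / 331634803500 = -0.00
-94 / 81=-1.16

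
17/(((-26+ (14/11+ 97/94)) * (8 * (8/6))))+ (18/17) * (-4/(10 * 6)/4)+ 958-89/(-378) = 2011393387483/2099245680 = 958.15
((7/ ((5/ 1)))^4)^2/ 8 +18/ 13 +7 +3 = 537442413/ 40625000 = 13.23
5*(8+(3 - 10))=5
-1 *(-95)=95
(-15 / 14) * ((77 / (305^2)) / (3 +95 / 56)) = -924 / 4893115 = -0.00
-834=-834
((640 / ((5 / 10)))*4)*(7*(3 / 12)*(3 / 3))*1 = 8960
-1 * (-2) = 2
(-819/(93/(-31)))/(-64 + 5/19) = -741/173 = -4.28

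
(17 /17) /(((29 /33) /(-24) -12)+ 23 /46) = -792 /9137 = -0.09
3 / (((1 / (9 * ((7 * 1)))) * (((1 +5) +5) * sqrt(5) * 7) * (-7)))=-27 * sqrt(5) / 385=-0.16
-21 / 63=-1 / 3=-0.33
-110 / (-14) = 55 / 7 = 7.86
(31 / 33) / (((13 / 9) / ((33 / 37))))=279 / 481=0.58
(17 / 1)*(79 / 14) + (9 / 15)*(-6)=6463 / 70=92.33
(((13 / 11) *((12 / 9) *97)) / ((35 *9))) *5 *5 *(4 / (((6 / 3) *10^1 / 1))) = 5044 / 2079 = 2.43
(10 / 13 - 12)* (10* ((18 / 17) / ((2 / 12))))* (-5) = 788400 / 221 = 3567.42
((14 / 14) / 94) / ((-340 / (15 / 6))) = -1 / 12784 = -0.00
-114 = -114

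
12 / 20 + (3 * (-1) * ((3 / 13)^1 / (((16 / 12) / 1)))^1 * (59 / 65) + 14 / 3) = 9725 / 2028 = 4.80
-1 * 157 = -157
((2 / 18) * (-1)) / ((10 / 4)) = -2 / 45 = -0.04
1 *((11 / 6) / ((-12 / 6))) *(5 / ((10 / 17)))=-187 / 24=-7.79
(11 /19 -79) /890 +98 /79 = 153947 /133589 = 1.15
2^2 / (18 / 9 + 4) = 0.67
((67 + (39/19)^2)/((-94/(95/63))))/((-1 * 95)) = 12854/1068921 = 0.01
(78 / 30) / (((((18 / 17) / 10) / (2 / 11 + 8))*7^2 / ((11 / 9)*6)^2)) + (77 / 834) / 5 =135174919 / 612990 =220.52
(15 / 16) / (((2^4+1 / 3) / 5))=0.29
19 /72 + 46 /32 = 245 /144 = 1.70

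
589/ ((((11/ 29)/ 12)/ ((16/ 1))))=3279552/ 11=298141.09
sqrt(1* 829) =sqrt(829) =28.79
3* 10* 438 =13140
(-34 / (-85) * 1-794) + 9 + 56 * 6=-2243 / 5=-448.60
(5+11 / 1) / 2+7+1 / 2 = 31 / 2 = 15.50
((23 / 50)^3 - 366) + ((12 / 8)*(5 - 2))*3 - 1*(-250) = -12800333 / 125000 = -102.40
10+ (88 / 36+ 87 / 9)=22.11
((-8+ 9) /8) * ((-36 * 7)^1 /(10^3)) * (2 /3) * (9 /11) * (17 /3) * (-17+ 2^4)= 0.10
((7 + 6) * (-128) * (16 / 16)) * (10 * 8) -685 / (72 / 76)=-2409175 / 18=-133843.06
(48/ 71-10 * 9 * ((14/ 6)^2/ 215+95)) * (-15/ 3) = 130540220/ 3053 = 42758.02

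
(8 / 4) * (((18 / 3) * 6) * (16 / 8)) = 144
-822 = -822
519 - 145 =374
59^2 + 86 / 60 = 104473 / 30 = 3482.43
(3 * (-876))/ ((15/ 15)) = -2628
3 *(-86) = -258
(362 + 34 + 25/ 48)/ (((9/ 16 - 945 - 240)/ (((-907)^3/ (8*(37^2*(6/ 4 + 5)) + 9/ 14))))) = 198818660939066/ 56662030773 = 3508.85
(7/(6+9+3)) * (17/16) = 119/288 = 0.41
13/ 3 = 4.33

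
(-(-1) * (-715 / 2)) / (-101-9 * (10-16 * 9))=-11 / 34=-0.32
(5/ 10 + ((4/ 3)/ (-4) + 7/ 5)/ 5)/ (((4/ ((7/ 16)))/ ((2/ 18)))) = 749/ 86400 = 0.01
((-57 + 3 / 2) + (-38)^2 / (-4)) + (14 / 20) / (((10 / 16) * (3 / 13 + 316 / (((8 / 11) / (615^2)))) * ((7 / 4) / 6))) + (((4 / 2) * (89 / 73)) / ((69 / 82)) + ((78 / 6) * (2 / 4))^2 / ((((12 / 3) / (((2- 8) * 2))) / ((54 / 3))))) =-483369575426026966 / 179351108706225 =-2695.10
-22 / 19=-1.16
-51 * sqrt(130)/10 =-58.15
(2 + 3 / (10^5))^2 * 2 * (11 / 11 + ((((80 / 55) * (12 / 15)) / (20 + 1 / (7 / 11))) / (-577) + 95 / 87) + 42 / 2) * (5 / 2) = 385093908117310330001 / 833805390000000000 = 461.85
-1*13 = -13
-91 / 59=-1.54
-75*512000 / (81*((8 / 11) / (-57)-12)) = 668800000 / 16947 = 39464.21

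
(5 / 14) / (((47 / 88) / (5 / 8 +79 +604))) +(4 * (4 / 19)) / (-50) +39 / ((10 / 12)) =157499701 / 312550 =503.92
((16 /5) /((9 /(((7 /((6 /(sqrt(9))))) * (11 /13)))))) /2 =308 /585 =0.53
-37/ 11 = -3.36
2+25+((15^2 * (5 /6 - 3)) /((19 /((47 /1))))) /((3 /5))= -75349 /38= -1982.87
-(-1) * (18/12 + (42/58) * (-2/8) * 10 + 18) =513/29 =17.69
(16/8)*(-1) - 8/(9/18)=-18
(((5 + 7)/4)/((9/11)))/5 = 11/15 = 0.73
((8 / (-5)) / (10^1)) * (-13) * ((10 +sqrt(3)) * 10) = 104 * sqrt(3) / 5 +208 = 244.03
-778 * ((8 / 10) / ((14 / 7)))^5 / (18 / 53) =-659744 / 28125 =-23.46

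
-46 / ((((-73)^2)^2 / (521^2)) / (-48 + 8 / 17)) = 10088919088 / 482770097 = 20.90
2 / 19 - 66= -1252 / 19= -65.89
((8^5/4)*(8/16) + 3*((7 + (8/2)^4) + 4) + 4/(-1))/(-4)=-4893/4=-1223.25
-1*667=-667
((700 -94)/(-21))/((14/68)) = -6868/49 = -140.16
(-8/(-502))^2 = 0.00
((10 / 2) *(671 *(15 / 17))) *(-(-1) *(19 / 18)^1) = 318725 / 102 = 3124.75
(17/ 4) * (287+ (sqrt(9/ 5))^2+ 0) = 6137/ 5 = 1227.40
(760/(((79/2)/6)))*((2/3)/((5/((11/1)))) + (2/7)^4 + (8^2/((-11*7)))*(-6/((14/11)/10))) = 890271296/189679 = 4693.57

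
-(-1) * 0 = 0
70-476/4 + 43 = -6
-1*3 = -3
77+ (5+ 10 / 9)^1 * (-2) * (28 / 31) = 65.96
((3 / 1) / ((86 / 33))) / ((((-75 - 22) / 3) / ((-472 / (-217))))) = -70092 / 905107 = -0.08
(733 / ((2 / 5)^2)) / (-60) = -3665 / 48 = -76.35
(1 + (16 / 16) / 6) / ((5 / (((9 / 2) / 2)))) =21 / 40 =0.52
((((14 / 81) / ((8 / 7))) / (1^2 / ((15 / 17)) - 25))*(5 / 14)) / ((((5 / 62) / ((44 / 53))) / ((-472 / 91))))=402380 / 3329937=0.12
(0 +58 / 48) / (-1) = -29 / 24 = -1.21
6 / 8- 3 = -9 / 4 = -2.25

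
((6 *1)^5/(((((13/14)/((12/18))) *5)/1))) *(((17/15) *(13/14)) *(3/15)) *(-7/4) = -51408/125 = -411.26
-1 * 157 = -157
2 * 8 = 16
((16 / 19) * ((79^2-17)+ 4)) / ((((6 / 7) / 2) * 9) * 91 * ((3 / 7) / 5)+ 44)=3487680 / 49267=70.79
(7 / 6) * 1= 7 / 6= 1.17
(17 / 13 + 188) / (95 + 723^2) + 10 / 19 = 68013879 / 129137528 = 0.53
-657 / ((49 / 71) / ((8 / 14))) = -186588 / 343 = -543.99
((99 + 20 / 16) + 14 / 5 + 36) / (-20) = -2781 / 400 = -6.95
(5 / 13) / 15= 1 / 39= 0.03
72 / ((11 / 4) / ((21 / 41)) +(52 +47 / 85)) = 514080 / 413563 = 1.24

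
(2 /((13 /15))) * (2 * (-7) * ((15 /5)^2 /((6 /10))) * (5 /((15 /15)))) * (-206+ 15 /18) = 6462750 /13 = 497134.62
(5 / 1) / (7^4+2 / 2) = 5 / 2402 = 0.00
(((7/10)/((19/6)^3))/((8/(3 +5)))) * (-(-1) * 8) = 6048/34295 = 0.18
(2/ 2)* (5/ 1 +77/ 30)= 227/ 30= 7.57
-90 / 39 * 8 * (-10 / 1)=2400 / 13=184.62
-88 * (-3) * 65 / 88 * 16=3120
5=5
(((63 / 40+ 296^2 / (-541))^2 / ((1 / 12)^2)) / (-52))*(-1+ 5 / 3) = -36134297670747 / 760970600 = -47484.49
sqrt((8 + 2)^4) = 100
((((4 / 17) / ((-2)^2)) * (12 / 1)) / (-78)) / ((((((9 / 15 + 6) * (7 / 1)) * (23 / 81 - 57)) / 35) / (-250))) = -168750 / 5584007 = -0.03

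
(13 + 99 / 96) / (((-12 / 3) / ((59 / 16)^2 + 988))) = -115127641 / 32768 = -3513.42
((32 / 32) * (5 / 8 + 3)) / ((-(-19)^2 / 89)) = -2581 / 2888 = -0.89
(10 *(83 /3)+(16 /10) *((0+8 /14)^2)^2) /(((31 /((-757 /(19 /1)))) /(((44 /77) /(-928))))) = 3773756279 /17224822020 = 0.22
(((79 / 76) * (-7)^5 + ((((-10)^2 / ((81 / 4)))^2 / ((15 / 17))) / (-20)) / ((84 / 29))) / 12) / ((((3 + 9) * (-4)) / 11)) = 6037156350269 / 18094503168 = 333.65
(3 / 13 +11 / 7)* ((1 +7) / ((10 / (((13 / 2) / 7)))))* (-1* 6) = -1968 / 245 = -8.03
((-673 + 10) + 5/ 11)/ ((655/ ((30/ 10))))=-21864/ 7205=-3.03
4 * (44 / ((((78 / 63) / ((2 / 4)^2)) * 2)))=231 / 13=17.77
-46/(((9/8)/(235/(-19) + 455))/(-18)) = 6189760/19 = 325776.84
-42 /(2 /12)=-252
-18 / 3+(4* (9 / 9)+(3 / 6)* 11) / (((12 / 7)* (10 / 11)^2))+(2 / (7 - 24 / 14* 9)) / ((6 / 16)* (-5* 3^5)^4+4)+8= 8058963380505715309 / 925741258470031200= 8.71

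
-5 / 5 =-1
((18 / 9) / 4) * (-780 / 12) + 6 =-53 / 2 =-26.50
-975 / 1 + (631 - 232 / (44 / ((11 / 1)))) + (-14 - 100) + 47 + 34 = -435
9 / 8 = 1.12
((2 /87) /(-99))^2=0.00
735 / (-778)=-735 / 778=-0.94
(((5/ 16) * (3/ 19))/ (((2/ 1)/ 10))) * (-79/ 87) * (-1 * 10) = 9875/ 4408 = 2.24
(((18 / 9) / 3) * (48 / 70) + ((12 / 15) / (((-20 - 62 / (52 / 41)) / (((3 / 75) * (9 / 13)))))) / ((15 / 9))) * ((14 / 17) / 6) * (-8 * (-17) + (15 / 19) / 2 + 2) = 8.68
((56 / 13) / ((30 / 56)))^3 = 3855122432 / 7414875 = 519.92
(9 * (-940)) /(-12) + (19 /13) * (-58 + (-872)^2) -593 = 14447650 /13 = 1111357.69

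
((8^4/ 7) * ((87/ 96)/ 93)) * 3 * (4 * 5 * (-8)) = -593920/ 217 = -2736.96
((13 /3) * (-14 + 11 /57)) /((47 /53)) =-542243 /8037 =-67.47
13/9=1.44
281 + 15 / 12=1129 / 4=282.25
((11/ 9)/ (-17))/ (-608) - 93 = -8651221/ 93024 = -93.00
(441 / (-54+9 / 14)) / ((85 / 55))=-5.35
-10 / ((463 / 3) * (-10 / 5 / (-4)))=-60 / 463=-0.13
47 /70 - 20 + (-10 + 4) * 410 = -173553 /70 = -2479.33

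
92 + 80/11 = 1092/11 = 99.27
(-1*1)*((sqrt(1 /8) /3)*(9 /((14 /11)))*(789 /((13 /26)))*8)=-52074*sqrt(2) /7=-10520.54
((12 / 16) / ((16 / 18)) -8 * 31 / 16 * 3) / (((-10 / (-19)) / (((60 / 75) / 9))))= -9253 / 1200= -7.71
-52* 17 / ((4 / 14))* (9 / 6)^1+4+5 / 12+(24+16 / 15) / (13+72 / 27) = -278099 / 60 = -4634.98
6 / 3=2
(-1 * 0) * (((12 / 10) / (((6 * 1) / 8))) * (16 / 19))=0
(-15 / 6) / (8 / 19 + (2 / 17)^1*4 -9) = 1615 / 5238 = 0.31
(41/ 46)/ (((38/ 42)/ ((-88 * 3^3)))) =-1022868/ 437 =-2340.66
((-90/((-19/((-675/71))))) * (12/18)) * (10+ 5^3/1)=-5467500/1349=-4053.00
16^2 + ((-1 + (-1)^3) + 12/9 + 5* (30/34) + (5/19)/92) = 23156011/89148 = 259.75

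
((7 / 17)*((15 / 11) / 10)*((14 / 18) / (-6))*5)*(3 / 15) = -49 / 6732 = -0.01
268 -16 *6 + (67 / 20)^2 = 73289 / 400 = 183.22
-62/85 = -0.73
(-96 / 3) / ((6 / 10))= -160 / 3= -53.33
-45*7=-315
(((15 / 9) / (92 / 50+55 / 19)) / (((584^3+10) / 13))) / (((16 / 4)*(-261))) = -2375 / 107921114006904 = -0.00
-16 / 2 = -8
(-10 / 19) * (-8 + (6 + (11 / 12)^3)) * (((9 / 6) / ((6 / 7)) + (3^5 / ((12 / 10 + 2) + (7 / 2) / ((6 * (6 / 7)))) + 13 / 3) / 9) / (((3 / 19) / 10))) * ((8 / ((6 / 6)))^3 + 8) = 195874.21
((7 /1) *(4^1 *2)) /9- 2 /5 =262 /45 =5.82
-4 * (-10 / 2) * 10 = 200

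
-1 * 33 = -33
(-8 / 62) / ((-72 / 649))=649 / 558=1.16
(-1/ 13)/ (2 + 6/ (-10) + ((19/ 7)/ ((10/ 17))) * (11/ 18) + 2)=-0.01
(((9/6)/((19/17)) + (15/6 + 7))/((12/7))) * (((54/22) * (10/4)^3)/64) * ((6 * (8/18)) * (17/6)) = 1532125/53504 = 28.64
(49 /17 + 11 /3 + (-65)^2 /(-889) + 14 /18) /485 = 350144 /65968245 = 0.01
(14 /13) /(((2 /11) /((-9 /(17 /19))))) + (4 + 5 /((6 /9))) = -48.08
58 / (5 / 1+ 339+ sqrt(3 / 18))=119712 / 710015 -58 * sqrt(6) / 710015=0.17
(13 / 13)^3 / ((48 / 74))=37 / 24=1.54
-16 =-16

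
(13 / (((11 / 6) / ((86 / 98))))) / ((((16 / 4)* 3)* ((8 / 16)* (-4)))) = -559 / 2156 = -0.26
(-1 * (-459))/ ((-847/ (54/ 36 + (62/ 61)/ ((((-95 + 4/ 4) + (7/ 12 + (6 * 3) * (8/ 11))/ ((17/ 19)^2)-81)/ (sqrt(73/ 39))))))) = -1377/ 1694 + 32897448 * sqrt(2847)/ 367849476995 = -0.81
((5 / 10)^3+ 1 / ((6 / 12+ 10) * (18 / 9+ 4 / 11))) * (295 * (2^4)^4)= 872407040 / 273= 3195630.18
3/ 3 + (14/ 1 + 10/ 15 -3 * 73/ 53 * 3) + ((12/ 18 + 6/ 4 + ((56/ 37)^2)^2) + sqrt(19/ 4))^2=95.31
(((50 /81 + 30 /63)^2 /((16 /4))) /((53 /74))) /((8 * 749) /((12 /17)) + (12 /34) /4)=241787600 /4917732467067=0.00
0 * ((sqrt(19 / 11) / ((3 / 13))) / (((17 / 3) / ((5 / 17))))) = 0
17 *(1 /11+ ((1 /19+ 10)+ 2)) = 43146 /209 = 206.44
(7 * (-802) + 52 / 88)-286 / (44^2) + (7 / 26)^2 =-5613.48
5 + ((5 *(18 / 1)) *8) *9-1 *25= 6460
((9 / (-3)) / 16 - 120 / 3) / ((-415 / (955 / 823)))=122813 / 1092944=0.11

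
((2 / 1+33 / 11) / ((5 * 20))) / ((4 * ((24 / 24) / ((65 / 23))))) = 0.04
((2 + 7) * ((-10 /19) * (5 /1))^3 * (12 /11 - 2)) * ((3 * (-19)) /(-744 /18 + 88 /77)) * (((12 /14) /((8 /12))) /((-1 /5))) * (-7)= 7973437500 /837881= 9516.19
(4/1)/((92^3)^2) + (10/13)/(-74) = -757943751199/72914188911616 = -0.01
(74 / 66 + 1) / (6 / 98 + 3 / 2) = 1.36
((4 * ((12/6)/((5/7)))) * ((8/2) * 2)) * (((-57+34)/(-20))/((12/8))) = 5152/75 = 68.69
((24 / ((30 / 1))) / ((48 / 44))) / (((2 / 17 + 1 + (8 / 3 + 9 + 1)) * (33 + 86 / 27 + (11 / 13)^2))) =853281 / 591855700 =0.00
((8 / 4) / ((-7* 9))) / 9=-2 / 567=-0.00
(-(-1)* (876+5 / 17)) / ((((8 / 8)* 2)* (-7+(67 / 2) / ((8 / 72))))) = 1.49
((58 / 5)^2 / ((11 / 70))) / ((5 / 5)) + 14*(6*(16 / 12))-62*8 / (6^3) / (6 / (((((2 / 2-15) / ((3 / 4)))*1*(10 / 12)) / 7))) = 38857724 / 40095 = 969.14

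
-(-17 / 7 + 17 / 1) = -102 / 7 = -14.57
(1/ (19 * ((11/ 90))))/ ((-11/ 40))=-3600/ 2299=-1.57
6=6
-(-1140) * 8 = 9120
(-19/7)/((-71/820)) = 31.35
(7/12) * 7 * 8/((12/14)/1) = 343/9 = 38.11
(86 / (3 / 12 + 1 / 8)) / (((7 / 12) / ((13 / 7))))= 35776 / 49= 730.12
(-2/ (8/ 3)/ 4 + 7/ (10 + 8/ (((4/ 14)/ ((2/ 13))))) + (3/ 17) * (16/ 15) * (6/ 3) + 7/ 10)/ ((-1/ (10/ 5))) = -174317/ 63240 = -2.76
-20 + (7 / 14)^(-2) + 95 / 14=-129 / 14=-9.21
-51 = -51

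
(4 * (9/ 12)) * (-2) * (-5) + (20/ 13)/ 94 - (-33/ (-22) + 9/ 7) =232931/ 8554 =27.23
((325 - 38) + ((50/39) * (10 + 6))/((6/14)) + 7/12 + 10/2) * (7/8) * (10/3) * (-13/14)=-796645/864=-922.04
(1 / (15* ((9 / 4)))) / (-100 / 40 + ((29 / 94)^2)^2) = -312299584 / 26254794465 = -0.01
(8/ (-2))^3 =-64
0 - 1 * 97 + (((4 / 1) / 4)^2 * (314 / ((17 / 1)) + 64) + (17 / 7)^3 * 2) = 82321 / 5831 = 14.12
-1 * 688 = -688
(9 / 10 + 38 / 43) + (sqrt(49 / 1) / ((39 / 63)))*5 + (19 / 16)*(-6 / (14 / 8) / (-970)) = 442768381 / 7591220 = 58.33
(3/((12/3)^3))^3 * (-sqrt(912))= -27 * sqrt(57)/65536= -0.00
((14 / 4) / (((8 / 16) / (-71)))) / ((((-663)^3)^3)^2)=-497 / 612693836207564778706894300801170511727942766051729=-0.00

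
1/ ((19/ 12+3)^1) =12/ 55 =0.22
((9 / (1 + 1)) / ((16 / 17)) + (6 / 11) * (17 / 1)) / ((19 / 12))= 14841 / 1672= 8.88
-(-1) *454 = 454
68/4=17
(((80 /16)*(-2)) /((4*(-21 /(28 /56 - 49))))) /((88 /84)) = -485 /88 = -5.51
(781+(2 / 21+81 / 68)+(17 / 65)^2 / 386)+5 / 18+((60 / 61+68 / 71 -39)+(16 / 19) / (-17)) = 214287773624804707 / 287458575522300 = 745.46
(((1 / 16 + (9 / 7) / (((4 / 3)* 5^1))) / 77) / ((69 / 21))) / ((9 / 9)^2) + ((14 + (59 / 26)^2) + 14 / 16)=43589727 / 2176720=20.03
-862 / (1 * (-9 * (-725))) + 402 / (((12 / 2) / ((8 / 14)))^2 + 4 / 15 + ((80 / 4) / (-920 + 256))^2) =522417088546 / 149035352175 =3.51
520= 520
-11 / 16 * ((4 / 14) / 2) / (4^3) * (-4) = 11 / 1792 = 0.01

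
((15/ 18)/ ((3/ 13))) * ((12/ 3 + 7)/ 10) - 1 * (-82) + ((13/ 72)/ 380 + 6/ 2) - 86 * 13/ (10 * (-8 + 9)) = -13879/ 608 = -22.83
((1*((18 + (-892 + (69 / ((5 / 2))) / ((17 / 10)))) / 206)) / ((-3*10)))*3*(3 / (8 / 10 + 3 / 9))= 65619 / 59534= 1.10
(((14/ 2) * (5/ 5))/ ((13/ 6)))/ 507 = 14/ 2197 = 0.01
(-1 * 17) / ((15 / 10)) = -34 / 3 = -11.33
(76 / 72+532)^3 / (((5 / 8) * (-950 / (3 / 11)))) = -69573.26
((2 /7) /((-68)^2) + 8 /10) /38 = 64741 /3074960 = 0.02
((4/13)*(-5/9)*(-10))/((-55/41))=-1640/1287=-1.27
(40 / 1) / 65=8 / 13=0.62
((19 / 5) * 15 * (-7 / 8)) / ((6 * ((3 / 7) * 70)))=-133 / 480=-0.28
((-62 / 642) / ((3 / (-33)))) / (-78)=-341 / 25038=-0.01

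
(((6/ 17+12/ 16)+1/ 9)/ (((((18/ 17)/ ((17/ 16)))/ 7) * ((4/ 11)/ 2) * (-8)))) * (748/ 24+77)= -631208963/ 995328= -634.17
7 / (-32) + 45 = 1433 / 32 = 44.78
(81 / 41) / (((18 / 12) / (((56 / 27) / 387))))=112 / 15867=0.01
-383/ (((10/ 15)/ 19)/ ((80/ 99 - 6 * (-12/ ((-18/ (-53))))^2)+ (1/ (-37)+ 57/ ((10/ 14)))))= 493801639943/ 6105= 80884789.51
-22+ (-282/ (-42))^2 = 1131/ 49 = 23.08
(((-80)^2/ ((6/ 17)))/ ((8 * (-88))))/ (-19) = 850/ 627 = 1.36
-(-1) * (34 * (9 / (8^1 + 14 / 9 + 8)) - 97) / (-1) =6286 / 79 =79.57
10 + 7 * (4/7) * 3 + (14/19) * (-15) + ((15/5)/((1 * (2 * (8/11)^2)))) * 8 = 10225/304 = 33.63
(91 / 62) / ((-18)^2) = 91 / 20088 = 0.00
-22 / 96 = -11 / 48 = -0.23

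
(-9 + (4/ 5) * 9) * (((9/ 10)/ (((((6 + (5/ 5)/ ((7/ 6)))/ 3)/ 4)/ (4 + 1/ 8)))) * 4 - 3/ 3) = -17991/ 400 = -44.98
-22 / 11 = -2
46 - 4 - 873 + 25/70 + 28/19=-220559/266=-829.17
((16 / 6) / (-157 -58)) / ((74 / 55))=-44 / 4773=-0.01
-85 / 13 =-6.54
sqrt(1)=1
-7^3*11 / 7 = -539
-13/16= -0.81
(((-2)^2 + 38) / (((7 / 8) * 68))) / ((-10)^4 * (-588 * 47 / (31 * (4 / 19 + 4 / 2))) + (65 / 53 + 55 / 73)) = -359817 / 2055734105795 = -0.00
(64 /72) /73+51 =33515 /657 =51.01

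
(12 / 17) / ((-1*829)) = -12 / 14093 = -0.00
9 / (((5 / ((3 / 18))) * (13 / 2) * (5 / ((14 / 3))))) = 14 / 325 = 0.04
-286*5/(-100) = 143/10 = 14.30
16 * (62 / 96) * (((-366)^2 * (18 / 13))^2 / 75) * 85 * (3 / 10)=510656326358688 / 4225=120865402688.45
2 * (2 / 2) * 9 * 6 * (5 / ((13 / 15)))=8100 / 13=623.08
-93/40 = -2.32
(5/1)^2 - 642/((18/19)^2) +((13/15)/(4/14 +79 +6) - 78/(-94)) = -1741137773/2525310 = -689.47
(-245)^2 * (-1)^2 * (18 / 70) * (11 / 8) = 169785 / 8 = 21223.12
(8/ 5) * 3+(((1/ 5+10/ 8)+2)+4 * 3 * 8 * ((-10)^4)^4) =3840000000000000033/ 4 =960000000000000008.25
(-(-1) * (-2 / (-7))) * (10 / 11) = 20 / 77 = 0.26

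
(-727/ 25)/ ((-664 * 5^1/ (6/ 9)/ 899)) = 653573/ 124500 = 5.25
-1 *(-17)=17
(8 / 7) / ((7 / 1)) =0.16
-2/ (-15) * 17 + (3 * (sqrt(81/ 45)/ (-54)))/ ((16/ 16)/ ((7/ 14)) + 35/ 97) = 34/ 15 - 97 * sqrt(5)/ 6870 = 2.24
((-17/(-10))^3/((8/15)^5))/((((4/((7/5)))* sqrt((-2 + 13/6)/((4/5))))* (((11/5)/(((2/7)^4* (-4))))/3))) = -17907885* sqrt(30)/30908416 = -3.17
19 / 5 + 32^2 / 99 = 14.14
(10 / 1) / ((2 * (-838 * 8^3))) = -5 / 429056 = -0.00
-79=-79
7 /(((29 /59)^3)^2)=295263735487 /594823321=496.39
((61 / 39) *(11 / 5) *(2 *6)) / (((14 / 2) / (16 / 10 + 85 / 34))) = 55022 / 2275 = 24.19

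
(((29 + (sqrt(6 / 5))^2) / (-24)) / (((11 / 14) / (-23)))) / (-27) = -24311 / 17820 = -1.36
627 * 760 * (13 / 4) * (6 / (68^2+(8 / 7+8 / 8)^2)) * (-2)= -910629720 / 226801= -4015.10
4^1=4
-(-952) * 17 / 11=16184 / 11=1471.27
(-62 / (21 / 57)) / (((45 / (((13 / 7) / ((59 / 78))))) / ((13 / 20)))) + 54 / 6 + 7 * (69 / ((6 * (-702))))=296023181 / 101474100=2.92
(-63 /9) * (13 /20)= -91 /20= -4.55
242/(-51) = -242/51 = -4.75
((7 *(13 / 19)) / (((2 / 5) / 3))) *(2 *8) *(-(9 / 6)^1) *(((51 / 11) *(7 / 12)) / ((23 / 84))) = -40933620 / 4807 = -8515.42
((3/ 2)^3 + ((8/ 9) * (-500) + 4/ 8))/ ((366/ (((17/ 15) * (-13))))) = 7010341/ 395280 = 17.74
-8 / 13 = -0.62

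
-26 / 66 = -13 / 33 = -0.39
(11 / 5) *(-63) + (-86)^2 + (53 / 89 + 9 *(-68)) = 2957468 / 445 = 6646.00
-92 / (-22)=46 / 11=4.18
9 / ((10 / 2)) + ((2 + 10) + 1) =74 / 5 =14.80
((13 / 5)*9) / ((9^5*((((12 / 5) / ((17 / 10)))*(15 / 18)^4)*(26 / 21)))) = 119 / 253125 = 0.00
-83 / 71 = -1.17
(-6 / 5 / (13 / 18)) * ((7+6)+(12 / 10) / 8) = -7101 / 325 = -21.85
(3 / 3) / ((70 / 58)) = 29 / 35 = 0.83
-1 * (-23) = 23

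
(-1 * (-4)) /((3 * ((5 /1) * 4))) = 1 /15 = 0.07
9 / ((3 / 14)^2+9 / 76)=931 / 17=54.76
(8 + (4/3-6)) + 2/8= 43/12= 3.58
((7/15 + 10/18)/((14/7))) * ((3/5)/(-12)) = -0.03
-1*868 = -868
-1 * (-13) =13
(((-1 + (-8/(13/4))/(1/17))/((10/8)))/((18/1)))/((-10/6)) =1114/975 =1.14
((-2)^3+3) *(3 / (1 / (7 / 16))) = -105 / 16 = -6.56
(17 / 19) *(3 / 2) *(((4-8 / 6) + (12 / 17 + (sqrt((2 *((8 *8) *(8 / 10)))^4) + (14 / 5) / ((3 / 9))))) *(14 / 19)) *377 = 35321310206 / 9025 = 3913718.58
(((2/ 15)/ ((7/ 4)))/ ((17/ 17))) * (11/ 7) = 88/ 735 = 0.12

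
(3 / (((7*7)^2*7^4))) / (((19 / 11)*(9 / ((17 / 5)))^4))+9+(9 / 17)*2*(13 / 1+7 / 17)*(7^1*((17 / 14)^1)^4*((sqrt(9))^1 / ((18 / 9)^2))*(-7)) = -1348181831317007027 / 1197723879765000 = -1125.62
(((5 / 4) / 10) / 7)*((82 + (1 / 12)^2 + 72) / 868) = 22177 / 6999552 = 0.00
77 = 77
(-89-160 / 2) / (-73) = 2.32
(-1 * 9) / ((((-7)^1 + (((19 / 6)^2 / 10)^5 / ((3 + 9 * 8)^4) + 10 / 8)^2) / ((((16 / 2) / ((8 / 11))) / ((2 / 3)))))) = 5435525887298733600000000000000000000000000 / 199028091425690677609207425554041806644399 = 27.31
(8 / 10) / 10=0.08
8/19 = 0.42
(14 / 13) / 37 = 14 / 481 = 0.03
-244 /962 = -122 /481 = -0.25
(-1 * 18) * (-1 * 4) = 72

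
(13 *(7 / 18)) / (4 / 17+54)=1547 / 16596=0.09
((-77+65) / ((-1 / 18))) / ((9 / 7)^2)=392 / 3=130.67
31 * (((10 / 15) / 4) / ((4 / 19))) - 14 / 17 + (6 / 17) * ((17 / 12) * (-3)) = 9065 / 408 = 22.22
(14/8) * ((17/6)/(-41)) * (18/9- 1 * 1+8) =-357/328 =-1.09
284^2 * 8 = 645248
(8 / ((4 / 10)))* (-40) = -800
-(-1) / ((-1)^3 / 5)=-5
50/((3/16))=800/3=266.67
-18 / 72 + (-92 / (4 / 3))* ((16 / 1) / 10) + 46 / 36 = -19687 / 180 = -109.37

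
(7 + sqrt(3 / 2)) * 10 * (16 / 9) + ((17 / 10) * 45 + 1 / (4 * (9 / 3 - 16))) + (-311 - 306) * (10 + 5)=-4237307 / 468 + 80 * sqrt(6) / 9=-9032.30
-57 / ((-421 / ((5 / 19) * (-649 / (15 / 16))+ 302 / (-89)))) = -941390 / 37469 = -25.12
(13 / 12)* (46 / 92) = 13 / 24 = 0.54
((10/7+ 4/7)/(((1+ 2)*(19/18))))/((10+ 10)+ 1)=4/133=0.03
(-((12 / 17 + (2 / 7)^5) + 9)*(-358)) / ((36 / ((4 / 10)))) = 496492121 / 12857355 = 38.62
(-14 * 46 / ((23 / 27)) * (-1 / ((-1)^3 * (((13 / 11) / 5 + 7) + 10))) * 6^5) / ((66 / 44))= -17962560 / 79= -227374.18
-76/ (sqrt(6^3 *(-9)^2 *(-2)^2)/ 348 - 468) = 1102 *sqrt(6)/ 10233261 + 1661816/ 10233261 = 0.16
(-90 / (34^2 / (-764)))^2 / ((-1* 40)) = -14774805 / 167042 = -88.45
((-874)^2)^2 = 583506543376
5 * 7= 35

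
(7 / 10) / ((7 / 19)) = 19 / 10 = 1.90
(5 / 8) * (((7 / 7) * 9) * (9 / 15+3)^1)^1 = 81 / 4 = 20.25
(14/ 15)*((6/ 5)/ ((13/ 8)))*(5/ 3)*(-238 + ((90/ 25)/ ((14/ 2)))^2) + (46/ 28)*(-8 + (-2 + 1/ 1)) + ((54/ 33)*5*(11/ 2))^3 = 476894897/ 5250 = 90837.12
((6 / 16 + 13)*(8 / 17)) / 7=107 / 119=0.90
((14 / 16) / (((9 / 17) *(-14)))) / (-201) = 17 / 28944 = 0.00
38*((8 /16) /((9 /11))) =209 /9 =23.22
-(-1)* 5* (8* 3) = 120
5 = 5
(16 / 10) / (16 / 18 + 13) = 72 / 625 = 0.12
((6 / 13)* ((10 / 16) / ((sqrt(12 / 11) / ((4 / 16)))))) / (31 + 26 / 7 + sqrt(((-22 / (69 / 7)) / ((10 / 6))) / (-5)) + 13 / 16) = 0.00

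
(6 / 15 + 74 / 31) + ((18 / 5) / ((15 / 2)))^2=58464 / 19375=3.02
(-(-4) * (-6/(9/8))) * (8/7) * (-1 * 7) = 512/3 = 170.67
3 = 3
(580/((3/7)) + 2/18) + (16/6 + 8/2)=12241/9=1360.11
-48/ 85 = -0.56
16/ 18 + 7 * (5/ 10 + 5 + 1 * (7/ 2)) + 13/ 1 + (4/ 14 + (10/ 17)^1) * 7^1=12700/ 153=83.01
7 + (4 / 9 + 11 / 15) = 368 / 45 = 8.18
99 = 99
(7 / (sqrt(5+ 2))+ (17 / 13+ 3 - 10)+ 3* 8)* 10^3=1000* sqrt(7)+ 238000 / 13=20953.44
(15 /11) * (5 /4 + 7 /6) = 3.30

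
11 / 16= 0.69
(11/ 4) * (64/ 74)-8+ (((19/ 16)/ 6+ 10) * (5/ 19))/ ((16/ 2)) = -2854021/ 539904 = -5.29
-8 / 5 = -1.60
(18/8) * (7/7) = 9/4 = 2.25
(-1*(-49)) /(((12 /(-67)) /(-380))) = 311885 /3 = 103961.67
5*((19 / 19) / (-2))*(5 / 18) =-25 / 36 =-0.69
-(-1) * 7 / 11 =7 / 11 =0.64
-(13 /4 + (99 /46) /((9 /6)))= -431 /92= -4.68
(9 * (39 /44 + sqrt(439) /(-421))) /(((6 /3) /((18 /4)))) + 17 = 33.94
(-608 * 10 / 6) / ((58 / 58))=-1013.33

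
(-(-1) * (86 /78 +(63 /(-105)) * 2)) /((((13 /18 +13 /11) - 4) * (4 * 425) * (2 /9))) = 5643 /45857500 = 0.00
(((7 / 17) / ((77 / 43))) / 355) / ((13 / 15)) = 129 / 172601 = 0.00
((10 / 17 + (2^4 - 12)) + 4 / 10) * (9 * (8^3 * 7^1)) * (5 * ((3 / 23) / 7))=5861376 / 391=14990.73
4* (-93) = -372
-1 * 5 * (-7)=35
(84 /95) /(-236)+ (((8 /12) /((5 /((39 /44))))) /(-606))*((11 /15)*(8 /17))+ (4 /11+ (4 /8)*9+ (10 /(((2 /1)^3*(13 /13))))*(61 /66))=229237564907 /38110188600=6.02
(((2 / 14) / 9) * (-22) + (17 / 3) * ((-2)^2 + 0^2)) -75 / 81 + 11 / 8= 34423 / 1512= 22.77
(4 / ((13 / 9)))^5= 60466176 / 371293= 162.85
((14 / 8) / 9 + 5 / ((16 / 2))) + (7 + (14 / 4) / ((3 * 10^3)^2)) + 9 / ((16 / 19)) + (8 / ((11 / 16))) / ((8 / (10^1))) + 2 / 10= 33.25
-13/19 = -0.68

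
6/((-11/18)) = -108/11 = -9.82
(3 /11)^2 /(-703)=-9 /85063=-0.00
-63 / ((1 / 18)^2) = -20412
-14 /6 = -7 /3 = -2.33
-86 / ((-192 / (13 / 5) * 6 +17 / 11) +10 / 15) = 36894 / 189131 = 0.20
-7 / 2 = -3.50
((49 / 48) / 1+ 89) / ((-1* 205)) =-4321 / 9840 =-0.44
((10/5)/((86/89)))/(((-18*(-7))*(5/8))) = 356/13545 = 0.03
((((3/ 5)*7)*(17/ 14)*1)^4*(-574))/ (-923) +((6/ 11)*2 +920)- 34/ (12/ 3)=67685417057/ 50765000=1333.31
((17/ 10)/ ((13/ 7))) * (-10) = -119/ 13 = -9.15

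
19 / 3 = 6.33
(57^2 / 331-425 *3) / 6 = -210.86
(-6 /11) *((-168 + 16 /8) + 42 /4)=933 /11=84.82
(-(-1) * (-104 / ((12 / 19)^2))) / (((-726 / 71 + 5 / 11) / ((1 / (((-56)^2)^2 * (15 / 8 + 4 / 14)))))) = 25631 / 20411145216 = 0.00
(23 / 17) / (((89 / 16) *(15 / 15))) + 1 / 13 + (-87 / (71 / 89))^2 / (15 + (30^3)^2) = 0.32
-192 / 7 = -27.43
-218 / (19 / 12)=-137.68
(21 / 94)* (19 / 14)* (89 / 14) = 5073 / 2632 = 1.93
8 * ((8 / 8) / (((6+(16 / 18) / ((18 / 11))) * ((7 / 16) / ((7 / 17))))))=5184 / 4505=1.15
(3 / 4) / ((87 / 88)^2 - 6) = -1936 / 12965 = -0.15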